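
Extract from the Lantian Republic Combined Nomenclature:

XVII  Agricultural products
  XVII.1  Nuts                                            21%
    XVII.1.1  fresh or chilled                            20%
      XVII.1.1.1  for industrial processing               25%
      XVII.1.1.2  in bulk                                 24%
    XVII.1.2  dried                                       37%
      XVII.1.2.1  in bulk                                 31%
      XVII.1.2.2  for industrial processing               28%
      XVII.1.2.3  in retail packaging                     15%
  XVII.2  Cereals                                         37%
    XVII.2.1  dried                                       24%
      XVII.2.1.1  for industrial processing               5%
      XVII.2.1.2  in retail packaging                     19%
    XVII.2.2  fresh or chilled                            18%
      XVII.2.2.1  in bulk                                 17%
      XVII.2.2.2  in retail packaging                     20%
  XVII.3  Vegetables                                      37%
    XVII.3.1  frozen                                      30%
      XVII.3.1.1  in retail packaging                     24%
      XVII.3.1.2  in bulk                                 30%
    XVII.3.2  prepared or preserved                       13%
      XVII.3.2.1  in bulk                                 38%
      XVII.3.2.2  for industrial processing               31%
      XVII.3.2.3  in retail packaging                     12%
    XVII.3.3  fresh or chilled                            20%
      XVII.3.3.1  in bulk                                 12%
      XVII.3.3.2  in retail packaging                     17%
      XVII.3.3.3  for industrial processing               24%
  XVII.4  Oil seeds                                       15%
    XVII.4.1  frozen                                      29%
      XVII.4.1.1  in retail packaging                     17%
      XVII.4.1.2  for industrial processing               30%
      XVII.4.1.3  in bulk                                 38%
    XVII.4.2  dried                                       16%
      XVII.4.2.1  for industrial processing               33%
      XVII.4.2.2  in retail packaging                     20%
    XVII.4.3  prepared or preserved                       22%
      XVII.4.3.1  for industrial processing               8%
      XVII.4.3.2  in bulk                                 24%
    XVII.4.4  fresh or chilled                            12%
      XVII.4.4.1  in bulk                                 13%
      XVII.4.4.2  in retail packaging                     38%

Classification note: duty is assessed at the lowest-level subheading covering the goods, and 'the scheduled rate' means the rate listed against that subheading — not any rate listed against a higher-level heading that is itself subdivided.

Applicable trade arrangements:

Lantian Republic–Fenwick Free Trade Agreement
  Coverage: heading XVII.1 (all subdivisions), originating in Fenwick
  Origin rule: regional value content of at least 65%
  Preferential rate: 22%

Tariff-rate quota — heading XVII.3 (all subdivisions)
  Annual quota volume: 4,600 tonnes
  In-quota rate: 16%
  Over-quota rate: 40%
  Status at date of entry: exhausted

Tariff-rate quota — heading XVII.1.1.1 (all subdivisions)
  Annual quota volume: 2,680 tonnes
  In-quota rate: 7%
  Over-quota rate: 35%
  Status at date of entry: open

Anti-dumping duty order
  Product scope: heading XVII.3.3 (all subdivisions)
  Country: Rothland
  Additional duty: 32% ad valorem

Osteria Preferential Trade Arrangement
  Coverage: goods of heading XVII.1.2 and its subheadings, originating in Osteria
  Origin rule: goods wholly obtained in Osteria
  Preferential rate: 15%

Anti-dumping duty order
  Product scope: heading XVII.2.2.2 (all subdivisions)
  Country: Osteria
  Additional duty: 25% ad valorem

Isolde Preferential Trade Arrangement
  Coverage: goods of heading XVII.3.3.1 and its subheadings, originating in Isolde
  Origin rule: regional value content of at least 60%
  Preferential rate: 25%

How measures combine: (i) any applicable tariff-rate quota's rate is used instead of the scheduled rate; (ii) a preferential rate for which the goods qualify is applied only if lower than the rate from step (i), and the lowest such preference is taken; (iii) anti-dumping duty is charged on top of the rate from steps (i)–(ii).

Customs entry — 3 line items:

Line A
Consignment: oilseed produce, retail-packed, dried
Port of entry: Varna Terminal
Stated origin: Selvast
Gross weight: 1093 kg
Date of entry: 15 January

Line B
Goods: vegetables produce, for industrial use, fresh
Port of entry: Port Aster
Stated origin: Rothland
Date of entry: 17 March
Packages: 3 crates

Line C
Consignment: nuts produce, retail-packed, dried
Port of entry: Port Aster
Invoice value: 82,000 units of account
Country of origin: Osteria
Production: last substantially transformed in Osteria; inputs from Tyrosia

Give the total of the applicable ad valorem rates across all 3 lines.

107%

Line A: oilseed → XVII.4; dried → XVII.4.2; retail-packed → XVII.4.2.2. Scheduled 20%. No special measure applies. → 20%.
Line B: vegetables → XVII.3; fresh → XVII.3.3; for industrial use → XVII.3.3.3. Scheduled 24%. quota on XVII.3 exhausted → over-quota 40%; anti-dumping (Rothland, XVII.3.3): +32%; total 40% + 32% = 72%. → 72%.
Line C: nuts → XVII.1; dried → XVII.1.2; retail-packed → XVII.1.2.3. Scheduled 15%. Osteria agreement on XVII.1.2: not wholly obtained. → 15%.
Sum: 20% + 72% + 15% = 107%.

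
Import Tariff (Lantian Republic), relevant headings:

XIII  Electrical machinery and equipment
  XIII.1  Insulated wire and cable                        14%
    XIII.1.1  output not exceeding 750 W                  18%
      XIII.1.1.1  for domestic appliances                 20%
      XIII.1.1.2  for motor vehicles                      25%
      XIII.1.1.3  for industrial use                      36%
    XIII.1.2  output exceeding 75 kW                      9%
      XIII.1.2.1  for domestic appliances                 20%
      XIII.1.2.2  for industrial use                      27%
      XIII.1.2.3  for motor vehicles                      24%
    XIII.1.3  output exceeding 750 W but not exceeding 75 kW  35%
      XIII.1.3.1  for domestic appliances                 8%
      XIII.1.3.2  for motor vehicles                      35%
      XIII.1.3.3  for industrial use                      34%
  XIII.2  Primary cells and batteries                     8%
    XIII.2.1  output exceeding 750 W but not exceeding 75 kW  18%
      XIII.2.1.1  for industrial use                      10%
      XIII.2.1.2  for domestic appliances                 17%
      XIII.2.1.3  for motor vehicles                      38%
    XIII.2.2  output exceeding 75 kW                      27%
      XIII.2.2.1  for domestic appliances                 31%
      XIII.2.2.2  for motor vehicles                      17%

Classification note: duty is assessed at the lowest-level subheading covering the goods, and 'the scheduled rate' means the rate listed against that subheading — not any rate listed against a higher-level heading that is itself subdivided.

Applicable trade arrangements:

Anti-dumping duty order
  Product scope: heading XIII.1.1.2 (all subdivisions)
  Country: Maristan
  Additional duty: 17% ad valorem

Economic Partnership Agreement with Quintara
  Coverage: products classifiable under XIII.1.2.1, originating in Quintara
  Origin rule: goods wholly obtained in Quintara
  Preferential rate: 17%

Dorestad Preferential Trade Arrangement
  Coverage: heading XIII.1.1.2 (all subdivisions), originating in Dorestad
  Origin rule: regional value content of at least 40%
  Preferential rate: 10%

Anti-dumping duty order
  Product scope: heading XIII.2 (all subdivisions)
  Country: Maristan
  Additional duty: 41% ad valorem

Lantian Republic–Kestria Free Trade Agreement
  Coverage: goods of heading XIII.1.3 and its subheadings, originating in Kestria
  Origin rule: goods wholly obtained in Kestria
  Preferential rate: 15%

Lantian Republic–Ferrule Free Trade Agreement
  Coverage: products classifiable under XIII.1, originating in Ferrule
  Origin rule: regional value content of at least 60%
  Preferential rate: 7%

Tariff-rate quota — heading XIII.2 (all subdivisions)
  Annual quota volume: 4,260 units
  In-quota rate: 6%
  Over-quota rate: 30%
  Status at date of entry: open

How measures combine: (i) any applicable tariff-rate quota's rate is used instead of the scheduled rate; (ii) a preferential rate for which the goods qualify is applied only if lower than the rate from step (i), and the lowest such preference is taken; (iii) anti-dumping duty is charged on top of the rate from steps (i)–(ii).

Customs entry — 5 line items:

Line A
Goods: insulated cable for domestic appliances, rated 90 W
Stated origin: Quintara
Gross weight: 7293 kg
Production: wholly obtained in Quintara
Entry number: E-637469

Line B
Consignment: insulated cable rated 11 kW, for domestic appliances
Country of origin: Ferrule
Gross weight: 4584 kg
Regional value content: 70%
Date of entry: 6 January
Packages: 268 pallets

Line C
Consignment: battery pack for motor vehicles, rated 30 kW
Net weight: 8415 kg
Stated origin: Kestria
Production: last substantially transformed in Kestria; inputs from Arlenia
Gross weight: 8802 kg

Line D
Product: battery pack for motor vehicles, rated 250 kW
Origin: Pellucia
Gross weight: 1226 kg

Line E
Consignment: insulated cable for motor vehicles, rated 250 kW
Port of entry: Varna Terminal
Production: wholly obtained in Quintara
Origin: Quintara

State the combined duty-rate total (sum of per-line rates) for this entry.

Line A: insulated cable → XIII.1; rated 90 W → XIII.1.1; for domestic appliances → XIII.1.1.1. Scheduled 20%. Quintara agreement on XIII.1.2.1: XIII.1.1.1 not covered. → 20%.
Line B: insulated cable → XIII.1; rated 11 kW → XIII.1.3; for domestic appliances → XIII.1.3.1. Scheduled 8%. Ferrule agreement on XIII.1: RVC ≥ 60% → 7% available; preferential 7%. → 7%.
Line C: battery pack → XIII.2; rated 30 kW → XIII.2.1; for motor vehicles → XIII.2.1.3. Scheduled 38%. quota on XIII.2 open → in-quota 6%; Kestria agreement on XIII.1.3: XIII.2.1.3 not covered. → 6%.
Line D: battery pack → XIII.2; rated 250 kW → XIII.2.2; for motor vehicles → XIII.2.2.2. Scheduled 17%. quota on XIII.2 open → in-quota 6%. → 6%.
Line E: insulated cable → XIII.1; rated 250 kW → XIII.1.2; for motor vehicles → XIII.1.2.3. Scheduled 24%. Quintara agreement on XIII.1.2.1: XIII.1.2.3 not covered. → 24%.
Sum: 20% + 7% + 6% + 6% + 24% = 63%.

63%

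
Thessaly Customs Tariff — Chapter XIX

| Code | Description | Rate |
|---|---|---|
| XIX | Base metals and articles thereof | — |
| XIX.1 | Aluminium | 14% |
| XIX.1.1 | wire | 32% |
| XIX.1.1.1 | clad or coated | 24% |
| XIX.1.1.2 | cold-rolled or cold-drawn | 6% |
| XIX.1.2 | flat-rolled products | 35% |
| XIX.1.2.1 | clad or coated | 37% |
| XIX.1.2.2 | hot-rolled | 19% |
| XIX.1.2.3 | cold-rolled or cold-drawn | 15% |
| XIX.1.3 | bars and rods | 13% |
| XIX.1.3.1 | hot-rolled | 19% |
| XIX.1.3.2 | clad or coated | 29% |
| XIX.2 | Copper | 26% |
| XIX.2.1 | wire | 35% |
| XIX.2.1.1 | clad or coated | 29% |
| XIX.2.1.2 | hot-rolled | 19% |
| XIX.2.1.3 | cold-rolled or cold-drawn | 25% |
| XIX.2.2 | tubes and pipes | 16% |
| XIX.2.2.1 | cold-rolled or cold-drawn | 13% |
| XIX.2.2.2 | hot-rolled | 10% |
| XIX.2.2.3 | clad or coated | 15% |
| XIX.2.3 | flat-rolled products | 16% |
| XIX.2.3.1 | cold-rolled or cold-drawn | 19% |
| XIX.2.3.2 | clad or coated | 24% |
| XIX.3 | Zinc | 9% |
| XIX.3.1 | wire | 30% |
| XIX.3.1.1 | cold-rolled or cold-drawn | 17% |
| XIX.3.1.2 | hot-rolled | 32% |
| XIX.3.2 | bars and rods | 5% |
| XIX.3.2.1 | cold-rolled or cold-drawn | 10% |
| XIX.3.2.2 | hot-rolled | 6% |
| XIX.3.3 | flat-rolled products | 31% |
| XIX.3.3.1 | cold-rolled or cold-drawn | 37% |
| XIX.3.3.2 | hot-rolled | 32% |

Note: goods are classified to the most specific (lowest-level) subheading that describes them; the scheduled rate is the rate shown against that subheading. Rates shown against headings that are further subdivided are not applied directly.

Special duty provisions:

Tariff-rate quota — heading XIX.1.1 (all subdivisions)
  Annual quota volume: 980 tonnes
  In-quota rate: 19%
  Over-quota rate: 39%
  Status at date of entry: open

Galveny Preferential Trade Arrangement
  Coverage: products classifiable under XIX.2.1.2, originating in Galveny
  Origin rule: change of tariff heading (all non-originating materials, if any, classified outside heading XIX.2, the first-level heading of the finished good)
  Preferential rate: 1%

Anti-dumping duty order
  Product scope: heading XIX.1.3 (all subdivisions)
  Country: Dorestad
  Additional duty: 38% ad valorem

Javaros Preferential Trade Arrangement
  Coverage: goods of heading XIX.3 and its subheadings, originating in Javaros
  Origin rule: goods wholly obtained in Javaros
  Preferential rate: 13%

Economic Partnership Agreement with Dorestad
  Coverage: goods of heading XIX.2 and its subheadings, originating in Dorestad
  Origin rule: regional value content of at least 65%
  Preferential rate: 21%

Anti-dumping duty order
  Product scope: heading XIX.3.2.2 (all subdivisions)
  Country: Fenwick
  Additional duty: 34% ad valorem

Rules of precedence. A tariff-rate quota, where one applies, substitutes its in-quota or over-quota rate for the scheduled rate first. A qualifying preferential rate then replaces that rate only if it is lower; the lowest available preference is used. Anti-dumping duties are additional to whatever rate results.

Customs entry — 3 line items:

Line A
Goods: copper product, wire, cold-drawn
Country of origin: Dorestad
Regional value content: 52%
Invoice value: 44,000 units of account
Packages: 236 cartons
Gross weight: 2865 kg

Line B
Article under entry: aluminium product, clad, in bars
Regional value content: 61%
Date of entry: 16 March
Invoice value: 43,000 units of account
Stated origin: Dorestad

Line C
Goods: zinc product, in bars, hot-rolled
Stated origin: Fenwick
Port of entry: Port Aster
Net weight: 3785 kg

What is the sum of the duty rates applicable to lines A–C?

Line A: copper → XIX.2; wire → XIX.2.1; cold-drawn → XIX.2.1.3. Scheduled 25%. Dorestad agreement on XIX.2: RVC < 65%. → 25%.
Line B: aluminium → XIX.1; in bars → XIX.1.3; clad → XIX.1.3.2. Scheduled 29%. Dorestad agreement on XIX.2: XIX.1.3.2 not covered; anti-dumping (Dorestad, XIX.1.3): +38%; total 29% + 38% = 67%. → 67%.
Line C: zinc → XIX.3; in bars → XIX.3.2; hot-rolled → XIX.3.2.2. Scheduled 6%. anti-dumping (Fenwick, XIX.3.2.2): +34%; total 6% + 34% = 40%. → 40%.
Sum: 25% + 67% + 40% = 132%.

132%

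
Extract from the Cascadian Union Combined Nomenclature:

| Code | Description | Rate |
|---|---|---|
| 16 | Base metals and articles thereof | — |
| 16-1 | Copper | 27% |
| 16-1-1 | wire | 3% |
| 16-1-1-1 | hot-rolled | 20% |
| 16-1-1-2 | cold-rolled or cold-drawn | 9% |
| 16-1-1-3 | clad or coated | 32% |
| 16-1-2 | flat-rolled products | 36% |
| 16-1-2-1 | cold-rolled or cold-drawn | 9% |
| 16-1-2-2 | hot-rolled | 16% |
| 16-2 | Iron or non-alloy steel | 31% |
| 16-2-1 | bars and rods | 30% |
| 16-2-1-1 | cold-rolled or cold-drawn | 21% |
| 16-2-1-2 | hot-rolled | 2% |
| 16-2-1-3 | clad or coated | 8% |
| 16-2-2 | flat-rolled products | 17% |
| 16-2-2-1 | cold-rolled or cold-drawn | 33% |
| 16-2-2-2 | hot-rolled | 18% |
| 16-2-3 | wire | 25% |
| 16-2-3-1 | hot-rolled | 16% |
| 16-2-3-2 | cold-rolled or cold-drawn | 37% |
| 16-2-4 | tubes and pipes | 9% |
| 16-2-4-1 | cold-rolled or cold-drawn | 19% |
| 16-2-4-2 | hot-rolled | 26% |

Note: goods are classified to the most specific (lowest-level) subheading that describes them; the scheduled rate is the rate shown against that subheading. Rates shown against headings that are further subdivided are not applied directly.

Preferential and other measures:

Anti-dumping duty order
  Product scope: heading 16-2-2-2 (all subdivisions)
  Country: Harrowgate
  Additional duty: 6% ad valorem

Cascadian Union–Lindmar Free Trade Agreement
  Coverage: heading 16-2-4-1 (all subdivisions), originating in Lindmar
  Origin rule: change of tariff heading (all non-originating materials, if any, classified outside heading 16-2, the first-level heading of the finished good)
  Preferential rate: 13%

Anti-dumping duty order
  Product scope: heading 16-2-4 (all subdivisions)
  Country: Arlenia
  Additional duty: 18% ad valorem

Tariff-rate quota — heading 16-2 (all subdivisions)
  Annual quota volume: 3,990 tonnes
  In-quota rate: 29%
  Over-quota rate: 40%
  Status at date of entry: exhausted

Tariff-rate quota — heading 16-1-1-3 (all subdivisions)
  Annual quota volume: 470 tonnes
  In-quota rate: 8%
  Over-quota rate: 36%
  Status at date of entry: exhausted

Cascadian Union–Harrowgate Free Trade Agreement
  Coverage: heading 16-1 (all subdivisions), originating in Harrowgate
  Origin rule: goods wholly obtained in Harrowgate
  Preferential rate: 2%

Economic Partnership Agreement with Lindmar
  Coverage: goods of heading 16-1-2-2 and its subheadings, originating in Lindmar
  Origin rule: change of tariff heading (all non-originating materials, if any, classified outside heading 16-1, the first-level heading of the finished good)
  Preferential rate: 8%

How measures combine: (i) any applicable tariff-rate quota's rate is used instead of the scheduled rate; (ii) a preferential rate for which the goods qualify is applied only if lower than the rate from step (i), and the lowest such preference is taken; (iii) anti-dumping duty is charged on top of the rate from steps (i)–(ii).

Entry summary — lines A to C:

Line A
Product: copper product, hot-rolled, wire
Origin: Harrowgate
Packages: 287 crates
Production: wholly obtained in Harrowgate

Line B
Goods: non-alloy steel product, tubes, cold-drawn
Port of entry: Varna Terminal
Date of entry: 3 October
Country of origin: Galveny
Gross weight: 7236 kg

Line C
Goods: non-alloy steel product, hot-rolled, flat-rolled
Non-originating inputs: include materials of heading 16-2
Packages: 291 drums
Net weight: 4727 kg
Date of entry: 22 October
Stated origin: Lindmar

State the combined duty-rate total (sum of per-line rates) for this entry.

82%

Line A: copper → 16-1; wire → 16-1-1; hot-rolled → 16-1-1-1. Scheduled 20%. Harrowgate agreement on 16-1: wholly obtained → 2% available; preferential 2%. → 2%.
Line B: non-alloy steel → 16-2; tubes → 16-2-4; cold-drawn → 16-2-4-1. Scheduled 19%. quota on 16-2 exhausted → over-quota 40%. → 40%.
Line C: non-alloy steel → 16-2; flat-rolled → 16-2-2; hot-rolled → 16-2-2-2. Scheduled 18%. quota on 16-2 exhausted → over-quota 40%; Lindmar agreement on 16-2-4-1: 16-2-2-2 not covered; Lindmar agreement on 16-1-2-2: 16-2-2-2 not covered. → 40%.
Sum: 2% + 40% + 40% = 82%.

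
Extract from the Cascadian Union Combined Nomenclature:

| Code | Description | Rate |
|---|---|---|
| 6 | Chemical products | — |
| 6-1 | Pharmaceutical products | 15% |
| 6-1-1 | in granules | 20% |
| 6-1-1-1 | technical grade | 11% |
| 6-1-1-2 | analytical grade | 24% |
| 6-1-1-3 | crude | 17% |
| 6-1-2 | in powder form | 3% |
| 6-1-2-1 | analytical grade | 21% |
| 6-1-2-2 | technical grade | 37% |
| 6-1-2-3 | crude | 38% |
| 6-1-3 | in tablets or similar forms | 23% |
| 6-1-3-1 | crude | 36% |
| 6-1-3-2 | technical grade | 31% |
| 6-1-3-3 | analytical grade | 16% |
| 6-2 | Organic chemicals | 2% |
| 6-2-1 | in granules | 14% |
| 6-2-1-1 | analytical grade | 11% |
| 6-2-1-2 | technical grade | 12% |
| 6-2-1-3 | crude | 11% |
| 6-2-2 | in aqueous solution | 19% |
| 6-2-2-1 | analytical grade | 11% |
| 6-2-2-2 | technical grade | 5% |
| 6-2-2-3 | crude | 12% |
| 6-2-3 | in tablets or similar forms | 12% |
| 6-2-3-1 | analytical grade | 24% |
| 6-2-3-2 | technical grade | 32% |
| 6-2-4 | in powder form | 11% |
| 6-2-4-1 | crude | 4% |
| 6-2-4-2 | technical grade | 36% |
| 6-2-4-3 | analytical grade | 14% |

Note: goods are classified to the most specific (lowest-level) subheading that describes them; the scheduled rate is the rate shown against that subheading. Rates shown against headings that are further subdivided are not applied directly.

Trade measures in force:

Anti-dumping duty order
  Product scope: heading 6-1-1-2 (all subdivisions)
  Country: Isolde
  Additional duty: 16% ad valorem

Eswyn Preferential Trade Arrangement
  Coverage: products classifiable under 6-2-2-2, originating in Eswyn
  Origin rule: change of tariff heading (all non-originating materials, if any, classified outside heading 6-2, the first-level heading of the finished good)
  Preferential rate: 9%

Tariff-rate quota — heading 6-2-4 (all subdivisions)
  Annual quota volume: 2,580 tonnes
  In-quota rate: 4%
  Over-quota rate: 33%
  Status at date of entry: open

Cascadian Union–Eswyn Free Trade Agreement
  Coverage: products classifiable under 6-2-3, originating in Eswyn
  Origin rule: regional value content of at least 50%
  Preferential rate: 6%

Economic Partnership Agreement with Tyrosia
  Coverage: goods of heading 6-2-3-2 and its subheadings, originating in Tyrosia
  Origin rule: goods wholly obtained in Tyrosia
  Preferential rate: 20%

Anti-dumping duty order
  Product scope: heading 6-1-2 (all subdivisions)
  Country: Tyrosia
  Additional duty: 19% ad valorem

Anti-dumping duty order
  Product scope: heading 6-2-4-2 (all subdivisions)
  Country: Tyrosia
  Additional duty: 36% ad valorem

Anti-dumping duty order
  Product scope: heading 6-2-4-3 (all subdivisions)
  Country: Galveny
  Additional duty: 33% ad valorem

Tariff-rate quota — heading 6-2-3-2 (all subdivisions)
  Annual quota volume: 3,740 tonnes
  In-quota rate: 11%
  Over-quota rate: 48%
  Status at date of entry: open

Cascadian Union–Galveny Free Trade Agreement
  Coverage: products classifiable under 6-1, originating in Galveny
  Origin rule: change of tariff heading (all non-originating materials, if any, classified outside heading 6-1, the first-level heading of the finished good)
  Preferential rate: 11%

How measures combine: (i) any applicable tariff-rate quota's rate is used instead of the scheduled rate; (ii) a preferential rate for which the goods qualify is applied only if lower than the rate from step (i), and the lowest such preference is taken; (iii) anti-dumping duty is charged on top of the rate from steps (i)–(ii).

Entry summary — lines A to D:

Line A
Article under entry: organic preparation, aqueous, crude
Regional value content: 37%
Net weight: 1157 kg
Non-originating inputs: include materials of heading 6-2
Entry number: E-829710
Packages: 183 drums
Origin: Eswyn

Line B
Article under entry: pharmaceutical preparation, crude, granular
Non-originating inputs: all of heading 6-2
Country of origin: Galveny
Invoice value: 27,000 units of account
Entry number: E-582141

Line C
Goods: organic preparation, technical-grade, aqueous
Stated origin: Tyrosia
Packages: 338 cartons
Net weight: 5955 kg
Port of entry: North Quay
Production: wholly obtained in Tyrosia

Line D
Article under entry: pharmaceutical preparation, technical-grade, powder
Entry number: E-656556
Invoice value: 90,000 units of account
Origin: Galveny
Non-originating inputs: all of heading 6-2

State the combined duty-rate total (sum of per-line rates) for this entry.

Line A: organic → 6-2; aqueous → 6-2-2; crude → 6-2-2-3. Scheduled 12%. Eswyn agreement on 6-2-2-2: 6-2-2-3 not covered; Eswyn agreement on 6-2-3: 6-2-2-3 not covered. → 12%.
Line B: pharmaceutical → 6-1; granular → 6-1-1; crude → 6-1-1-3. Scheduled 17%. Galveny agreement on 6-1: CTH met → 11% available; preferential 11%. → 11%.
Line C: organic → 6-2; aqueous → 6-2-2; technical-grade → 6-2-2-2. Scheduled 5%. Tyrosia agreement on 6-2-3-2: 6-2-2-2 not covered. → 5%.
Line D: pharmaceutical → 6-1; powder → 6-1-2; technical-grade → 6-1-2-2. Scheduled 37%. Galveny agreement on 6-1: CTH met → 11% available; preferential 11%. → 11%.
Sum: 12% + 11% + 5% + 11% = 39%.

39%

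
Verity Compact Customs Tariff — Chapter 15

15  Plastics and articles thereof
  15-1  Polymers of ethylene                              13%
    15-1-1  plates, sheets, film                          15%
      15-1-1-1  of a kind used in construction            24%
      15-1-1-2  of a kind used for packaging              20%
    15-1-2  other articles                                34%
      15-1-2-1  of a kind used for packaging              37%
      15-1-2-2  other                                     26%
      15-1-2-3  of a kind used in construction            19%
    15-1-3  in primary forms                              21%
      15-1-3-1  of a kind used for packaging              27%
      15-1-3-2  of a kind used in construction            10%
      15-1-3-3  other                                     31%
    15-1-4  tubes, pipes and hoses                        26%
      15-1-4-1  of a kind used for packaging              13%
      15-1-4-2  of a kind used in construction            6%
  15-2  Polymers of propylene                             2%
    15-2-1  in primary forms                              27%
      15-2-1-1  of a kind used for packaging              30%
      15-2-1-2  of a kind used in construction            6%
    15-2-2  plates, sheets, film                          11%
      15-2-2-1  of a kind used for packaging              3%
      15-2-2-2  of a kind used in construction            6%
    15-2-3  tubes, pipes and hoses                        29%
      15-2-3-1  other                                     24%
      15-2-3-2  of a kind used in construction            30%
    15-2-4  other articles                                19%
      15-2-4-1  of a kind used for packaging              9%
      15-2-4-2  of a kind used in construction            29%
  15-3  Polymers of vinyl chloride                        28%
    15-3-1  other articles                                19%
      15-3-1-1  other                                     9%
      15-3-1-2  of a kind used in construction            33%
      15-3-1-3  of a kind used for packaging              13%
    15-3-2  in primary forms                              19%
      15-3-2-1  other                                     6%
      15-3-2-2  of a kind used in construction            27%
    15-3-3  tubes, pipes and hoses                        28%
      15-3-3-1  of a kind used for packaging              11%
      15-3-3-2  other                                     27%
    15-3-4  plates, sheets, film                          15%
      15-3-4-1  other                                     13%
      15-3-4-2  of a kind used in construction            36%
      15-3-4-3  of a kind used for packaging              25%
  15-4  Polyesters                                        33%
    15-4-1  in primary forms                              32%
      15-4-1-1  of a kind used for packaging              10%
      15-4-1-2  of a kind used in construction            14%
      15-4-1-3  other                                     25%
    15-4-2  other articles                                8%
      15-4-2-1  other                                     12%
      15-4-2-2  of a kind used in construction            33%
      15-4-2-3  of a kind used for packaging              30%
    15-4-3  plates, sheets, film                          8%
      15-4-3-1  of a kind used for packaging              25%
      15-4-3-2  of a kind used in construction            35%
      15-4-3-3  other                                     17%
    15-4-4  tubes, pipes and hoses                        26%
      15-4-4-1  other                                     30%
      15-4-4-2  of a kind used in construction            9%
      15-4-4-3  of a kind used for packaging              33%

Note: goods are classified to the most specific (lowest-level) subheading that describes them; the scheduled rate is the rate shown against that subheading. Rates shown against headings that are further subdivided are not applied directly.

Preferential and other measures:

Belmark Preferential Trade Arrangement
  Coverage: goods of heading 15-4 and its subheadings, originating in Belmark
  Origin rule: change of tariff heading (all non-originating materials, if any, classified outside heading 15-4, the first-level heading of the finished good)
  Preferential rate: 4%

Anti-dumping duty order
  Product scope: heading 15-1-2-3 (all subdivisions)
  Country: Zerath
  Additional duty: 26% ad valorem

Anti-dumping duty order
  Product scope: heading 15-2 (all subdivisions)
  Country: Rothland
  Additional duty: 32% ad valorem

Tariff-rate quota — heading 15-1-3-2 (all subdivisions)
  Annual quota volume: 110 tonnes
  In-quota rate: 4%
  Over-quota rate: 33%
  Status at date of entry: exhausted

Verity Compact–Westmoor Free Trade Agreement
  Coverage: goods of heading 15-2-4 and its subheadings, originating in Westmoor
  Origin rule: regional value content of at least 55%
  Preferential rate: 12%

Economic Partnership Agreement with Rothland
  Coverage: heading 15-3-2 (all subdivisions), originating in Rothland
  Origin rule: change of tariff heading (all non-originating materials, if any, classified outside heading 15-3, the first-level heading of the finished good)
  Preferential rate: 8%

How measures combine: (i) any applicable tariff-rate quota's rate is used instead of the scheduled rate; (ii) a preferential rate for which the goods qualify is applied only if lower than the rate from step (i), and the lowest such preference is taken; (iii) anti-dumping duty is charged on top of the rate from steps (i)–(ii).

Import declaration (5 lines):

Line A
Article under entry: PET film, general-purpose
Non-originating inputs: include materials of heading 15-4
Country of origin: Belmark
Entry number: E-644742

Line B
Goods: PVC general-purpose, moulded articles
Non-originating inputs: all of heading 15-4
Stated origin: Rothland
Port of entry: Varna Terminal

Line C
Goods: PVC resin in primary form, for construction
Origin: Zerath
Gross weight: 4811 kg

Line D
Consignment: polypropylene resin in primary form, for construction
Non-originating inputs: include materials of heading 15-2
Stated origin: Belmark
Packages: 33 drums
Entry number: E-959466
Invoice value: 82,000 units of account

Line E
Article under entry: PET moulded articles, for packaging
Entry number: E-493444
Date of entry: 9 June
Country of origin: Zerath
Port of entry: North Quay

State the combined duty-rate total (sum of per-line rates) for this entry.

Line A: PET → 15-4; film → 15-4-3; general-purpose → 15-4-3-3. Scheduled 17%. Belmark agreement on 15-4: CTH not met. → 17%.
Line B: PVC → 15-3; moulded articles → 15-3-1; general-purpose → 15-3-1-1. Scheduled 9%. Rothland agreement on 15-3-2: 15-3-1-1 not covered. → 9%.
Line C: PVC → 15-3; resin in primary form → 15-3-2; for construction → 15-3-2-2. Scheduled 27%. No special measure applies. → 27%.
Line D: polypropylene → 15-2; resin in primary form → 15-2-1; for construction → 15-2-1-2. Scheduled 6%. Belmark agreement on 15-4: 15-2-1-2 not covered. → 6%.
Line E: PET → 15-4; moulded articles → 15-4-2; for packaging → 15-4-2-3. Scheduled 30%. No special measure applies. → 30%.
Sum: 17% + 9% + 27% + 6% + 30% = 89%.

89%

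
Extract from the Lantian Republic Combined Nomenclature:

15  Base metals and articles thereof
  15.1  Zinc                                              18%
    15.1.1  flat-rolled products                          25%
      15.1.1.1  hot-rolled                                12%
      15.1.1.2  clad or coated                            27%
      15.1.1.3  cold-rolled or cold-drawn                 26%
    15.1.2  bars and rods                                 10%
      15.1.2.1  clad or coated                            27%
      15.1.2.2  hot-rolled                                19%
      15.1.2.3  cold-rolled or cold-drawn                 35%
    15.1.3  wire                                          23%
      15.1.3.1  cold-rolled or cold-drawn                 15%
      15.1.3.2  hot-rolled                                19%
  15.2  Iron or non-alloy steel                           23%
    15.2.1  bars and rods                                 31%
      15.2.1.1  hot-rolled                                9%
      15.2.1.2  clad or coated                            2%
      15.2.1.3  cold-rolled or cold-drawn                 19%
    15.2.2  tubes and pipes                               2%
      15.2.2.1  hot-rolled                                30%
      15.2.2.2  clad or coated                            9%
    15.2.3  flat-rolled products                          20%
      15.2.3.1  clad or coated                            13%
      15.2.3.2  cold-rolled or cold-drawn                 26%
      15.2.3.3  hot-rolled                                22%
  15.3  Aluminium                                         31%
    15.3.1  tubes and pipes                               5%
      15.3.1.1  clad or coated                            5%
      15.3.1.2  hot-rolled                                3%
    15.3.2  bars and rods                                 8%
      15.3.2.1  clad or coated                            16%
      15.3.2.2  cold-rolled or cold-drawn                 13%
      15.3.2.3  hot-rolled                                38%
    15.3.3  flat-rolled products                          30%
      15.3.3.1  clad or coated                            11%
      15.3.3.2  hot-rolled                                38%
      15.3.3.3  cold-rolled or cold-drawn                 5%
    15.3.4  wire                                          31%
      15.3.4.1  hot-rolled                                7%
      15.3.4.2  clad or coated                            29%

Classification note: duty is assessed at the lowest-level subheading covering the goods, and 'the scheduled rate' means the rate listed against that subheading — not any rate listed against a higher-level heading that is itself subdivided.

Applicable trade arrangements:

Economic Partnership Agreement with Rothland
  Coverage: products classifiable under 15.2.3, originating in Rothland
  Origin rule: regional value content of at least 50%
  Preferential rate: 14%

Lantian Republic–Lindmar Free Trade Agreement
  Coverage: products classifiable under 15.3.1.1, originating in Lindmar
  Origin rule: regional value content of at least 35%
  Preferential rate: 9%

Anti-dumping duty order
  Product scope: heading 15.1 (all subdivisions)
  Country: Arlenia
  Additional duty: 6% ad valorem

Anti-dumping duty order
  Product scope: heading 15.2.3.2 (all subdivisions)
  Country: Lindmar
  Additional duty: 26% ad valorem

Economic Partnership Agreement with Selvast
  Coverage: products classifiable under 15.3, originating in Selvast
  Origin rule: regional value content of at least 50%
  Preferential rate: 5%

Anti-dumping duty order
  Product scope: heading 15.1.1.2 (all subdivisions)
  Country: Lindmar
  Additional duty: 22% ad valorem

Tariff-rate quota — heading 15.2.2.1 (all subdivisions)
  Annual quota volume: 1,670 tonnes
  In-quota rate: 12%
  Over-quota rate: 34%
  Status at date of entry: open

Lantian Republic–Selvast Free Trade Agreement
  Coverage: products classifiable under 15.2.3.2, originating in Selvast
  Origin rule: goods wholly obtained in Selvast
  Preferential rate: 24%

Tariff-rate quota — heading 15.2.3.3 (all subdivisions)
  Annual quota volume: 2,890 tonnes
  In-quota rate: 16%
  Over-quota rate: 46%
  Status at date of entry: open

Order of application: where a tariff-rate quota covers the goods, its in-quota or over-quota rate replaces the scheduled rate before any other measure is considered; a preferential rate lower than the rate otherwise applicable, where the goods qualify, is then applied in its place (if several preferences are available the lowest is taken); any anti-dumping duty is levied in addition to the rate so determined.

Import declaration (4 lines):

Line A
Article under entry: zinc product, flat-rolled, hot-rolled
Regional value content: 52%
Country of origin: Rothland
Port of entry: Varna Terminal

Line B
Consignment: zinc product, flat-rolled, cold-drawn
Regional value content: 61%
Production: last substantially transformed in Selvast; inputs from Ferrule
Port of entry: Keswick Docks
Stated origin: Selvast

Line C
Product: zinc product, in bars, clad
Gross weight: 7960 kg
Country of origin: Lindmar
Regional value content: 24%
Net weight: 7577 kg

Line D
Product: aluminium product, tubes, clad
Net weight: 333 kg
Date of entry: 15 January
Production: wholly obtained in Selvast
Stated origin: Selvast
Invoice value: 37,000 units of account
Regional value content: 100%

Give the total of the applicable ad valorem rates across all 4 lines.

70%

Line A: zinc → 15.1; flat-rolled → 15.1.1; hot-rolled → 15.1.1.1. Scheduled 12%. Rothland agreement on 15.2.3: 15.1.1.1 not covered. → 12%.
Line B: zinc → 15.1; flat-rolled → 15.1.1; cold-drawn → 15.1.1.3. Scheduled 26%. Selvast agreement on 15.3: 15.1.1.3 not covered; Selvast agreement on 15.2.3.2: 15.1.1.3 not covered. → 26%.
Line C: zinc → 15.1; in bars → 15.1.2; clad → 15.1.2.1. Scheduled 27%. Lindmar agreement on 15.3.1.1: 15.1.2.1 not covered. → 27%.
Line D: aluminium → 15.3; tubes → 15.3.1; clad → 15.3.1.1. Scheduled 5%. Selvast agreement on 15.3: RVC ≥ 50% → 5% available; Selvast agreement on 15.2.3.2: 15.3.1.1 not covered; preference 5% not lower than 5% → no reduction. → 5%.
Sum: 12% + 26% + 27% + 5% = 70%.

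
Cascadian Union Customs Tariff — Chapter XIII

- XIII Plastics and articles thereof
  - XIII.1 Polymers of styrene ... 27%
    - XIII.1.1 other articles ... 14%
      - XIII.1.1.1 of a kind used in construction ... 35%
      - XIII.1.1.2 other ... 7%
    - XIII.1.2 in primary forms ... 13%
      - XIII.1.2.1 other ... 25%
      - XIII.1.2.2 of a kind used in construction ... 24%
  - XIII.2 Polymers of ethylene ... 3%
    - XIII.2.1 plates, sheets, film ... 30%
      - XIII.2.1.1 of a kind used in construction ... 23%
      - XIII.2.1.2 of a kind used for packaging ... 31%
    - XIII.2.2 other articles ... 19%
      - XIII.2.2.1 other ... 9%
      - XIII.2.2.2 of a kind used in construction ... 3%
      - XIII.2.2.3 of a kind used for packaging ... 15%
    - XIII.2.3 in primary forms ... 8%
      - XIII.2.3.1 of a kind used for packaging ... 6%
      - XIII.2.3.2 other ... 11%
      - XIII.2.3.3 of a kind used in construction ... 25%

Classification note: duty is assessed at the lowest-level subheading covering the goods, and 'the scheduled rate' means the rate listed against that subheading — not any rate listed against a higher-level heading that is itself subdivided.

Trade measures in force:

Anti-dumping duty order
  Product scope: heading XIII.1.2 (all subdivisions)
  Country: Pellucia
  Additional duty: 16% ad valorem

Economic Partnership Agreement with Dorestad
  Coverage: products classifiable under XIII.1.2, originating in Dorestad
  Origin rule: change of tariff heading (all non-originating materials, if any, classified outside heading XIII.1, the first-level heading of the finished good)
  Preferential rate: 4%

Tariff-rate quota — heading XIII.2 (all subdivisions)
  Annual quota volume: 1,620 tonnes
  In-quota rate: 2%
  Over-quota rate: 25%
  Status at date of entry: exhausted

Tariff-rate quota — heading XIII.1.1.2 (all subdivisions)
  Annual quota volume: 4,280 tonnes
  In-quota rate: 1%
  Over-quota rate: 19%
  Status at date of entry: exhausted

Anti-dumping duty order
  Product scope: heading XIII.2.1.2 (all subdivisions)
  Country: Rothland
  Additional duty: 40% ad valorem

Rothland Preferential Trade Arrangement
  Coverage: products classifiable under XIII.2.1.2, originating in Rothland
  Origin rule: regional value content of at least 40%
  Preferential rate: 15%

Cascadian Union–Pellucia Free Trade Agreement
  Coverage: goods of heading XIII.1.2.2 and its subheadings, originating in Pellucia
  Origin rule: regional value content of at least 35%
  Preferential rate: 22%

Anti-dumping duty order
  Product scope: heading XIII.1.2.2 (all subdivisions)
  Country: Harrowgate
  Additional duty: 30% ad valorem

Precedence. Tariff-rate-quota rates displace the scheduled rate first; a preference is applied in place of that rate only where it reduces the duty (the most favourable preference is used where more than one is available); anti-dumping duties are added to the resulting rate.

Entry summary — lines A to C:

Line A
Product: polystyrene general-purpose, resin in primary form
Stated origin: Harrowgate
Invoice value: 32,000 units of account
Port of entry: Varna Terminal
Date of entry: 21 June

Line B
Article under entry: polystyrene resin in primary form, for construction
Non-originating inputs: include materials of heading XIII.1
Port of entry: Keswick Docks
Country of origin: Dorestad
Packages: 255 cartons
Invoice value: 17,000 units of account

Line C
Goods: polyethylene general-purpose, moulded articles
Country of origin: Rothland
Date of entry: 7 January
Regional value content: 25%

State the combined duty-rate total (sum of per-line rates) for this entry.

Line A: polystyrene → XIII.1; resin in primary form → XIII.1.2; general-purpose → XIII.1.2.1. Scheduled 25%. No special measure applies. → 25%.
Line B: polystyrene → XIII.1; resin in primary form → XIII.1.2; for construction → XIII.1.2.2. Scheduled 24%. Dorestad agreement on XIII.1.2: CTH not met. → 24%.
Line C: polyethylene → XIII.2; moulded articles → XIII.2.2; general-purpose → XIII.2.2.1. Scheduled 9%. quota on XIII.2 exhausted → over-quota 25%; Rothland agreement on XIII.2.1.2: XIII.2.2.1 not covered. → 25%.
Sum: 25% + 24% + 25% = 74%.

74%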